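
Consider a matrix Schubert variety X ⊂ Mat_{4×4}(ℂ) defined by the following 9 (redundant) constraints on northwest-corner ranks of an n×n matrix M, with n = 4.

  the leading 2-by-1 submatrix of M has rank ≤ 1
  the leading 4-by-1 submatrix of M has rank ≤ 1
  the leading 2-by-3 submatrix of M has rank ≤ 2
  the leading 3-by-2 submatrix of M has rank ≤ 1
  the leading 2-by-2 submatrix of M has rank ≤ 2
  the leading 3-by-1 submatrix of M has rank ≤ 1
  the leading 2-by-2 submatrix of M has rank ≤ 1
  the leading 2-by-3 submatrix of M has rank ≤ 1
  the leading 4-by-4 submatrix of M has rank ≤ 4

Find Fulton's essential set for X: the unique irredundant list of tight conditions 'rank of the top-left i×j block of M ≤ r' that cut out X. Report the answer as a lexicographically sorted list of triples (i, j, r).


Computing R[i][j] = min implied NW-rank bound (n=4, 9 conditions):

  row 1: 1 | 1 | 1 | 1
  row 2: 1 | 1 | 1 | 2
  row 3: 1 | 1 | 2 | 3
  row 4: 1 | 2 | 3 | 4

giving w = (1, 4, 3, 2) via Δ²R.

Fulton essential set (2 of the 3 Rothe cells):

[(2, 3, 1), (3, 2, 1)]


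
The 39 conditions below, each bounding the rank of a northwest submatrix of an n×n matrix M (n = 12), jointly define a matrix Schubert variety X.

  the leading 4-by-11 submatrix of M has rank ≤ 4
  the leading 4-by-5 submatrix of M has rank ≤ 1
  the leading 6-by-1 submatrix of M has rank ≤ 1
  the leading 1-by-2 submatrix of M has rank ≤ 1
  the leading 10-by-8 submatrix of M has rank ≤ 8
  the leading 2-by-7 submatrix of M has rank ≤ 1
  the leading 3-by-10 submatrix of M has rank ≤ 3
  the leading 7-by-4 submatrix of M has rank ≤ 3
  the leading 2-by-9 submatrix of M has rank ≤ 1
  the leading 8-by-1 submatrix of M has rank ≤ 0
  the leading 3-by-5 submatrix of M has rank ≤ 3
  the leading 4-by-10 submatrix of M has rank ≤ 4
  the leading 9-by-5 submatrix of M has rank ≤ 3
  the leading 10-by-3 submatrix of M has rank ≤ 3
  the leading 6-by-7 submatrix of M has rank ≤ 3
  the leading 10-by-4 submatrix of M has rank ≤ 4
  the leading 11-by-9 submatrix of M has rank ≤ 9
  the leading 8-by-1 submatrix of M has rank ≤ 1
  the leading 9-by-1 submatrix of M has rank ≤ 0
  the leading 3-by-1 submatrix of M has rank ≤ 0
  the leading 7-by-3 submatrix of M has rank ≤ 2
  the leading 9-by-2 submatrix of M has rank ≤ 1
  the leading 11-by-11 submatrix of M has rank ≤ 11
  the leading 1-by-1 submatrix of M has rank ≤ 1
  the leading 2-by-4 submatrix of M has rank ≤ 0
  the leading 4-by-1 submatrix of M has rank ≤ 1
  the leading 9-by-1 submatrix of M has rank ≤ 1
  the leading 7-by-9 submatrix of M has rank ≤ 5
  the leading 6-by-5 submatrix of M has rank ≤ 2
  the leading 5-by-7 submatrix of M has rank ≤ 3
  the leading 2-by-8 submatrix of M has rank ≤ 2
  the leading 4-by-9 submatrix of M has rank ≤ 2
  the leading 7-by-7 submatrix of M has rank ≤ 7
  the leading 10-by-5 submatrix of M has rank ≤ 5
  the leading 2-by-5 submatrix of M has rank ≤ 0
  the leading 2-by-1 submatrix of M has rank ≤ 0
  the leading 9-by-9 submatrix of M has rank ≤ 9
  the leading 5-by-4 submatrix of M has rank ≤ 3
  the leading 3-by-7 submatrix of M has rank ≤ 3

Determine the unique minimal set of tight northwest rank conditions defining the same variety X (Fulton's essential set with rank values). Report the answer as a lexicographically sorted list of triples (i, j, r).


Propagating the 39 rank bounds to every northwest block:

  0 0 0 0 0 1 1 1 1 1 1 1
  0 0 0 0 0 1 1 1 1 2 2 2
  0 1 1 1 1 2 2 2 2 3 3 3
  0 1 1 1 1 2 2 2 2 3 4 4
  0 1 2 2 2 3 3 3 3 4 5 5
  0 1 2 2 2 3 3 4 4 5 6 6
  0 1 2 3 3 4 4 5 5 6 7 7
  0 1 2 3 3 4 5 6 6 7 8 8
  0 1 2 3 3 4 5 6 7 8 9 9
  1 2 3 4 4 5 6 7 8 9 10 10
  1 2 3 4 5 6 7 8 9 10 11 11
  1 2 3 4 5 6 7 8 9 10 11 12

hence w(1..12) = (6, 10, 2, 11, 3, 8, 4, 7, 9, 1, 5, 12).

D(w) has 31 cells with 8 SE-corners; essential set:

[(2, 5, 0), (2, 9, 1), (4, 5, 1), (4, 9, 2), (6, 5, 2), (6, 7, 3), (9, 1, 0), (9, 5, 3)]


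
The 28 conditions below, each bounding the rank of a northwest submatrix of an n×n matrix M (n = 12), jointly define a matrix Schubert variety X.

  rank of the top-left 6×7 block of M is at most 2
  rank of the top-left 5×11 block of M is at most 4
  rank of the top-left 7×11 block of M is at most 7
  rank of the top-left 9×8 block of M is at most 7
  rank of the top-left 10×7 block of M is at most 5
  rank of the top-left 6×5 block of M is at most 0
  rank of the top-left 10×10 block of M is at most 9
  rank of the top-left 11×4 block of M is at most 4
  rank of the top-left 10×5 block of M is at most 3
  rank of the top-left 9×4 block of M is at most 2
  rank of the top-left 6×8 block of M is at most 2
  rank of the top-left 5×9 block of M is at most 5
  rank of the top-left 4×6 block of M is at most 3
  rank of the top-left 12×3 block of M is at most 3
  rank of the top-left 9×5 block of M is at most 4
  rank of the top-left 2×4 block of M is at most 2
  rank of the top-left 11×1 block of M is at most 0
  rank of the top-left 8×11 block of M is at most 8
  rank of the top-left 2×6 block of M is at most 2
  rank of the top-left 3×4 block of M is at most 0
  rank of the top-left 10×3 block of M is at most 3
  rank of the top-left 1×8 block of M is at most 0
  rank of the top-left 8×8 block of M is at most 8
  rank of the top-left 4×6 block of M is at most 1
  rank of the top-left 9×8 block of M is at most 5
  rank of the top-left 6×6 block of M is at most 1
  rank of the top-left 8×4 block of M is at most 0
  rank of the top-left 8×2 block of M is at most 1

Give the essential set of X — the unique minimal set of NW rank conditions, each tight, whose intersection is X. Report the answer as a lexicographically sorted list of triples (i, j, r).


Propagating the 28 rank bounds to every northwest block:

  0 | 0 | 0 | 0 | 0 | 0 | 0 | 0 | 1 | 1 | 1 | 1
  0 | 0 | 0 | 0 | 0 | 1 | 1 | 1 | 2 | 2 | 2 | 2
  0 | 0 | 0 | 0 | 0 | 1 | 2 | 2 | 3 | 3 | 3 | 3
  0 | 0 | 0 | 0 | 0 | 1 | 2 | 2 | 3 | 4 | 4 | 4
  0 | 0 | 0 | 0 | 0 | 1 | 2 | 2 | 3 | 4 | 4 | 5
  0 | 0 | 0 | 0 | 0 | 1 | 2 | 2 | 3 | 4 | 5 | 6
  0 | 0 | 0 | 0 | 1 | 2 | 3 | 3 | 4 | 5 | 6 | 7
  0 | 0 | 0 | 0 | 1 | 2 | 3 | 4 | 5 | 6 | 7 | 8
  0 | 1 | 1 | 1 | 2 | 3 | 4 | 5 | 6 | 7 | 8 | 9
  0 | 1 | 2 | 2 | 3 | 4 | 5 | 6 | 7 | 8 | 9 | 10
  0 | 1 | 2 | 3 | 4 | 5 | 6 | 7 | 8 | 9 | 10 | 11
  1 | 2 | 3 | 4 | 5 | 6 | 7 | 8 | 9 | 10 | 11 | 12

so w = (9, 6, 7, 10, 12, 11, 5, 8, 2, 3, 4, 1).

ℓ(w)=48; the 6 essential cells (i,j,r):

[(1, 8, 0), (5, 11, 4), (6, 5, 0), (6, 8, 2), (8, 4, 0), (11, 1, 0)]


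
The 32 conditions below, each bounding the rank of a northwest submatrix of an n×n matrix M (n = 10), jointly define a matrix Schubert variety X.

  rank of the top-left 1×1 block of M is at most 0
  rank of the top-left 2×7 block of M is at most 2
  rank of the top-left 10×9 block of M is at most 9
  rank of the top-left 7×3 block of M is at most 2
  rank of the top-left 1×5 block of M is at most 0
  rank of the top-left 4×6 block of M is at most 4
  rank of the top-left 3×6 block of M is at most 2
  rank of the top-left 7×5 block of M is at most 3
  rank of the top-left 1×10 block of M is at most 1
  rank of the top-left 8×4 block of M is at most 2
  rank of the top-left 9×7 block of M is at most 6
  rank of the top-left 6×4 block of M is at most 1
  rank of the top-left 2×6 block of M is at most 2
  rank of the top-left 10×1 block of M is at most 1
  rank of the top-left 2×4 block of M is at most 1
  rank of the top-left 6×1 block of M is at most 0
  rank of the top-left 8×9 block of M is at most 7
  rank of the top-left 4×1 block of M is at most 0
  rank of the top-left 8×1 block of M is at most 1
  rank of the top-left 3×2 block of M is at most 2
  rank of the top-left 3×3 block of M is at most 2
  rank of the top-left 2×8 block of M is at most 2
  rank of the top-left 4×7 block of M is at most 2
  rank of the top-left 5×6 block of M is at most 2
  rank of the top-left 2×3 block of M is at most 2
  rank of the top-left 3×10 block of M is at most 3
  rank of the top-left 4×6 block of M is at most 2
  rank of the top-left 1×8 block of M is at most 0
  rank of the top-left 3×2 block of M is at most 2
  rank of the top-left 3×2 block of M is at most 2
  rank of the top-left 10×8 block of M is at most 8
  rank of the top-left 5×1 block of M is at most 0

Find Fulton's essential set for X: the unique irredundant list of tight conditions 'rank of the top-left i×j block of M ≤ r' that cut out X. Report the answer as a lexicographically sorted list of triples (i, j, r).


The tightest implied rank at each (i,j), from the 32 conditions:

  i=1: 0, 0, 0, 0, 0, 0, 0, 0, 1, 1
  i=2: 0, 1, 1, 1, 1, 1, 1, 1, 2, 2
  i=3: 0, 1, 1, 1, 2, 2, 2, 2, 3, 3
  i=4: 0, 1, 1, 1, 2, 2, 2, 3, 4, 4
  i=5: 0, 1, 1, 1, 2, 2, 3, 4, 5, 5
  i=6: 0, 1, 1, 1, 2, 3, 4, 5, 6, 6
  i=7: 1, 2, 2, 2, 3, 4, 5, 6, 7, 7
  i=8: 1, 2, 2, 2, 3, 4, 5, 6, 7, 8
  i=9: 1, 2, 3, 3, 4, 5, 6, 7, 8, 9
  i=10: 1, 2, 3, 4, 5, 6, 7, 8, 9, 10

the unique w with this rank table is (9, 2, 5, 8, 7, 6, 1, 10, 3, 4).

Rothe diagram D(w) (26 cells), 6 SE-corners (essential conditions):

[(1, 8, 0), (4, 7, 2), (5, 6, 2), (6, 1, 0), (6, 4, 1), (8, 4, 2)]


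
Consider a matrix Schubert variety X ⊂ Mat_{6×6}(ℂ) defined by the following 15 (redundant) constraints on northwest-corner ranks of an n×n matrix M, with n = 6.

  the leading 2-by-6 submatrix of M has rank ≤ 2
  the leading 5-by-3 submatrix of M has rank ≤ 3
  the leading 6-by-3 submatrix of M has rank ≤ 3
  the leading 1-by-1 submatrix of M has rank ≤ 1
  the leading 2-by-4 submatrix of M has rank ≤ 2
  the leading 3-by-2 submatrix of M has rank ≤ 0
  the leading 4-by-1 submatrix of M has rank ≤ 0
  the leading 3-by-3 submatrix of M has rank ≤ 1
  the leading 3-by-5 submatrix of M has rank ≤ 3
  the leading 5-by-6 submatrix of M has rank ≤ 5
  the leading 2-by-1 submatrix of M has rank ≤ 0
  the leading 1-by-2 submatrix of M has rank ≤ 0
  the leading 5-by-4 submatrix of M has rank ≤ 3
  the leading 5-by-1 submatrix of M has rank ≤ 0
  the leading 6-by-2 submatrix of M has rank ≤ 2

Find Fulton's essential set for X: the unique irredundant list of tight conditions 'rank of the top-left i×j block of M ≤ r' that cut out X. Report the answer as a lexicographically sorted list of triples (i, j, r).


The tightest implied rank at each (i,j), from the 15 conditions:

  row 1: 0 | 0 | 1 | 1 | 1 | 1
  row 2: 0 | 0 | 1 | 2 | 2 | 2
  row 3: 0 | 0 | 1 | 2 | 3 | 3
  row 4: 0 | 1 | 2 | 3 | 4 | 4
  row 5: 0 | 1 | 2 | 3 | 4 | 5
  row 6: 1 | 2 | 3 | 4 | 5 | 6

hence w(1..6) = (3, 4, 5, 2, 6, 1).

D(w) has 8 cells with 2 SE-corners; essential set:

[(3, 2, 0), (5, 1, 0)]


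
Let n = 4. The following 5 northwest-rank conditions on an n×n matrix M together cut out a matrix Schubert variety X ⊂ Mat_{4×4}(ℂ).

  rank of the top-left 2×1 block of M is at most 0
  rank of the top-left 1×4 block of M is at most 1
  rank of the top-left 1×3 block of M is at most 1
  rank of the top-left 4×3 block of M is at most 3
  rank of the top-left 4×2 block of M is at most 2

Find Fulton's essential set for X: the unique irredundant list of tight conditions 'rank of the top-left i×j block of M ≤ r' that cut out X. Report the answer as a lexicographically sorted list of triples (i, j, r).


Rank table r_w(4×4) implied by the 5 constraints:

  R[1]: 0  1  1  1
  R[2]: 0  1  2  2
  R[3]: 1  2  3  3
  R[4]: 1  2  3  4

so w = (2, 3, 1, 4).

Fulton essential set (1 of the 2 Rothe cells):

[(2, 1, 0)]


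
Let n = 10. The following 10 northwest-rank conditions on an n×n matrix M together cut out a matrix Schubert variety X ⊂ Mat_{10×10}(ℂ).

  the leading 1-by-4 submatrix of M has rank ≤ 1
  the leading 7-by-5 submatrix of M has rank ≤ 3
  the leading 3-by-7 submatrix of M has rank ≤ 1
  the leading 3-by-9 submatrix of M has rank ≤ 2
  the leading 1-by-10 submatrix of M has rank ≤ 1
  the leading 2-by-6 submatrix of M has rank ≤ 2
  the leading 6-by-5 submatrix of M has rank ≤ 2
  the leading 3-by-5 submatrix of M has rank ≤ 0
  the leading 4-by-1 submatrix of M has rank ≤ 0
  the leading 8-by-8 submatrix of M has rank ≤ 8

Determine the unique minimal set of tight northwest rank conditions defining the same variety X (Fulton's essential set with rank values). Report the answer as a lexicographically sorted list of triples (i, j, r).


Computing R[i][j] = min implied NW-rank bound (n=10, 10 conditions):

  0 | 0 | 0 | 0 | 0 | 1 | 1 | 1 | 1 | 1
  0 | 0 | 0 | 0 | 0 | 1 | 1 | 2 | 2 | 2
  0 | 0 | 0 | 0 | 0 | 1 | 1 | 2 | 2 | 3
  0 | 1 | 1 | 1 | 1 | 2 | 2 | 3 | 3 | 4
  1 | 2 | 2 | 2 | 2 | 3 | 3 | 4 | 4 | 5
  1 | 2 | 2 | 2 | 2 | 3 | 4 | 5 | 5 | 6
  1 | 2 | 3 | 3 | 3 | 4 | 5 | 6 | 6 | 7
  1 | 2 | 3 | 4 | 4 | 5 | 6 | 7 | 7 | 8
  1 | 2 | 3 | 4 | 5 | 6 | 7 | 8 | 8 | 9
  1 | 2 | 3 | 4 | 5 | 6 | 7 | 8 | 9 | 10

giving w = (6, 8, 10, 2, 1, 7, 3, 4, 5, 9) via Δ²R.

5 SE-corners of the 22-cell Rothe diagram give Ess(w):

[(3, 5, 0), (3, 7, 1), (3, 9, 2), (4, 1, 0), (6, 5, 2)]


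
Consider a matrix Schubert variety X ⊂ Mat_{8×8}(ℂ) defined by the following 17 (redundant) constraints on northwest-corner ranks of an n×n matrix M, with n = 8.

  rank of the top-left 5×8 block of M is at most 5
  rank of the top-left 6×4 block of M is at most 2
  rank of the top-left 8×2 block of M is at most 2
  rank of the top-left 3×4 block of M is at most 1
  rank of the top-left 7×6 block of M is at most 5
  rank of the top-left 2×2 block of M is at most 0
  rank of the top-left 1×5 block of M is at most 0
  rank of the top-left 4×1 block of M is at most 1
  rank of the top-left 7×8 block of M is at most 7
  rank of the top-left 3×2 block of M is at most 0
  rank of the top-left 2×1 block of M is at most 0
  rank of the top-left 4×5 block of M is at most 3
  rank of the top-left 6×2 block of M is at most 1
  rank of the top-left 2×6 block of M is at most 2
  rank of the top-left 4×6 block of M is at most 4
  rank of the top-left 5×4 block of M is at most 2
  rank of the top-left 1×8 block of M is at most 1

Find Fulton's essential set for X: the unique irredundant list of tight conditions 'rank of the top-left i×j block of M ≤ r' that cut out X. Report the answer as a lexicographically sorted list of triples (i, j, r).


The tightest implied rank at each (i,j), from the 17 conditions:

  row 1: 0  0  0  0  0  1  1  1
  row 2: 0  0  1  1  1  2  2  2
  row 3: 0  0  1  1  2  3  3  3
  row 4: 1  1  2  2  3  4  4  4
  row 5: 1  1  2  2  3  4  5  5
  row 6: 1  1  2  2  3  4  5  6
  row 7: 1  2  3  3  4  5  6  7
  row 8: 1  2  3  4  5  6  7  8

so w = (6, 3, 5, 1, 7, 8, 2, 4).

Fulton essential set (5 of the 14 Rothe cells):

[(1, 5, 0), (3, 2, 0), (3, 4, 1), (6, 2, 1), (6, 4, 2)]


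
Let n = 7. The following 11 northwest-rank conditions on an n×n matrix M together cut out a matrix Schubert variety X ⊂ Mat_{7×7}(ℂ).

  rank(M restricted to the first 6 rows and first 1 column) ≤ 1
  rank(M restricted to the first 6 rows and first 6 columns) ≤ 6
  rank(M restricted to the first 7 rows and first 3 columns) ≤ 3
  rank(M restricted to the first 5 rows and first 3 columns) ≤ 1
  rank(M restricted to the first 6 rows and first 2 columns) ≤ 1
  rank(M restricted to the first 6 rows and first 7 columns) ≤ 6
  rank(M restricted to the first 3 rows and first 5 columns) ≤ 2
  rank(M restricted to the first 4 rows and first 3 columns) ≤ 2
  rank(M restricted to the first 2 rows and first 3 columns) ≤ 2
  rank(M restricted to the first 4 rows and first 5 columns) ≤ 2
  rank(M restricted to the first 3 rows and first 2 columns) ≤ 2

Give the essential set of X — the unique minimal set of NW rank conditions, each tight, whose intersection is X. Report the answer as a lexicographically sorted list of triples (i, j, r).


Recovering R(i,j) via the rank-extension bound from the 11 conditions:

  R[1]: 1 1 1 1 1 1 1
  R[2]: 1 1 1 2 2 2 2
  R[3]: 1 1 1 2 2 3 3
  R[4]: 1 1 1 2 2 3 4
  R[5]: 1 1 1 2 3 4 5
  R[6]: 1 1 2 3 4 5 6
  R[7]: 1 2 3 4 5 6 7

the unique w with this rank table is (1, 4, 6, 7, 5, 3, 2).

|D(w)|=11, |Ess(w)|=3:

[(4, 5, 2), (5, 3, 1), (6, 2, 1)]


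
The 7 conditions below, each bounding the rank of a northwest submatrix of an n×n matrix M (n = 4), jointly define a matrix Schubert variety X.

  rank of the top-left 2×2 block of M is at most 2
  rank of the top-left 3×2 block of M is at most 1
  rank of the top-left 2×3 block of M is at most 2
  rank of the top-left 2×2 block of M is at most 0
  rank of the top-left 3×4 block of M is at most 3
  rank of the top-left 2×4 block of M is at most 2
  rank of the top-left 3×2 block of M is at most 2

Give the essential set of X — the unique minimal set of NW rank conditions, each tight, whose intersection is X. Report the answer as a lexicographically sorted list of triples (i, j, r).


Rank table r_w(4×4) implied by the 7 constraints:

  0  0  1  1
  0  0  1  2
  1  1  2  3
  1  2  3  4

the unique w with this rank table is (3, 4, 1, 2).

D(w) has 4 cells with 1 SE-corner; essential set:

[(2, 2, 0)]


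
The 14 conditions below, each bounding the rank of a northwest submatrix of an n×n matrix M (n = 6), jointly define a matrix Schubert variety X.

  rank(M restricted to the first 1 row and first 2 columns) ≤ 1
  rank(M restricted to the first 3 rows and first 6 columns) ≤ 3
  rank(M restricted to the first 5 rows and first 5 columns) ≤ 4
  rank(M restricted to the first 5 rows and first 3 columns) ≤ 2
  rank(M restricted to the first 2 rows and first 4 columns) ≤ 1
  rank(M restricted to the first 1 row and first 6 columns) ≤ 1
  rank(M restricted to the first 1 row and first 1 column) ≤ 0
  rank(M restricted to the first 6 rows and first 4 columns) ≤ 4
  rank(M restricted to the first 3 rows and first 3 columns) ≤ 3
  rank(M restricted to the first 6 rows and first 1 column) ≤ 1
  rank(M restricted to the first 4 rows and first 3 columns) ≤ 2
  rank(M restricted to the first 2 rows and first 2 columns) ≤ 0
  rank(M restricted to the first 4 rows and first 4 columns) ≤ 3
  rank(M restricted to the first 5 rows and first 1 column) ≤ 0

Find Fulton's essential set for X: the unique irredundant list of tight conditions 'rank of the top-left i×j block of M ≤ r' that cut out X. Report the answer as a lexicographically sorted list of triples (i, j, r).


Reconstructing r_w from the 14 given conditions:

  0  0  1  1  1  1
  0  0  1  1  2  2
  0  1  2  2  3  3
  0  1  2  3  4  4
  0  1  2  3  4  5
  1  2  3  4  5  6

second differences of R give the permutation w = (3, 5, 2, 4, 6, 1).

3 SE-corners of the 8-cell Rothe diagram give Ess(w):

[(2, 2, 0), (2, 4, 1), (5, 1, 0)]


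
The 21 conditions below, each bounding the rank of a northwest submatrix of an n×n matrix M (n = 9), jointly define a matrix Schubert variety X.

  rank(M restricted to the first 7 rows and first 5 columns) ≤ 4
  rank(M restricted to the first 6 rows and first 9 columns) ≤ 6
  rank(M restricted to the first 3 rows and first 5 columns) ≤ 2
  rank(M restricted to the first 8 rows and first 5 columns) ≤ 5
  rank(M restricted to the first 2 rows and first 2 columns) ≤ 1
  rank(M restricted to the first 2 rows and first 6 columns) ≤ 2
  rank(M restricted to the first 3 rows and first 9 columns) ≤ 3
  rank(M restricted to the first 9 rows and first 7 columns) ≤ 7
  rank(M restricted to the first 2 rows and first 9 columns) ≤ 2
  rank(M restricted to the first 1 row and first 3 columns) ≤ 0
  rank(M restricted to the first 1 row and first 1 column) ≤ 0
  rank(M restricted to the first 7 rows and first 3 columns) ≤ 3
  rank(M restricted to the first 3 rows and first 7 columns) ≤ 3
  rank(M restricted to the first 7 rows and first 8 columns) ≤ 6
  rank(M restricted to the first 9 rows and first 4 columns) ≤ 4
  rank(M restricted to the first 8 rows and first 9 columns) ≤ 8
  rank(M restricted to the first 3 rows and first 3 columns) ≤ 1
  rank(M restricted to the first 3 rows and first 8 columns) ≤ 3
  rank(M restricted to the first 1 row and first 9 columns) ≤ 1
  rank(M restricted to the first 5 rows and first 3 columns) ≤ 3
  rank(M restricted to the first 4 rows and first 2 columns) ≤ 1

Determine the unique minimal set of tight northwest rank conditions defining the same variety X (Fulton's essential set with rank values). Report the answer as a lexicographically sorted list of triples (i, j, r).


Reconstructing r_w from the 21 given conditions:

  row 1: 0 | 0 | 0 | 1 | 1 | 1 | 1 | 1 | 1
  row 2: 1 | 1 | 1 | 2 | 2 | 2 | 2 | 2 | 2
  row 3: 1 | 1 | 1 | 2 | 2 | 3 | 3 | 3 | 3
  row 4: 1 | 1 | 2 | 3 | 3 | 4 | 4 | 4 | 4
  row 5: 1 | 2 | 3 | 4 | 4 | 5 | 5 | 5 | 5
  row 6: 1 | 2 | 3 | 4 | 4 | 5 | 6 | 6 | 6
  row 7: 1 | 2 | 3 | 4 | 4 | 5 | 6 | 6 | 7
  row 8: 1 | 2 | 3 | 4 | 5 | 6 | 7 | 7 | 8
  row 9: 1 | 2 | 3 | 4 | 5 | 6 | 7 | 8 | 9

so w = (4, 1, 6, 3, 2, 7, 9, 5, 8).

Rothe diagram D(w) (10 cells), 6 SE-corners (essential conditions):

[(1, 3, 0), (3, 3, 1), (3, 5, 2), (4, 2, 1), (7, 5, 4), (7, 8, 6)]


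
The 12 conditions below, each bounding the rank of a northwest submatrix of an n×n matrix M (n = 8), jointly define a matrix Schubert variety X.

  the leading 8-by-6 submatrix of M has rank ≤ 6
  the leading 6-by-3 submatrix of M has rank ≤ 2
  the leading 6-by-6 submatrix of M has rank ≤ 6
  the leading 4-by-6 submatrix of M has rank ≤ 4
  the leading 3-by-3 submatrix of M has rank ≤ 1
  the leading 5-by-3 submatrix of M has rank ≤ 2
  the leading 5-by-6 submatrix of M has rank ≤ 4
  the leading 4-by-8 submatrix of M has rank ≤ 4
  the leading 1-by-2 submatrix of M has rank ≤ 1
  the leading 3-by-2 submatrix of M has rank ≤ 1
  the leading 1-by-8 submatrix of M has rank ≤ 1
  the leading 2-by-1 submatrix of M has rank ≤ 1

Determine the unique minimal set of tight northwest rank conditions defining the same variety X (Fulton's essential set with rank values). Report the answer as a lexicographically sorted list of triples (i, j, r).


Reconstructing r_w from the 12 given conditions:

  row 1: 1  1  1  1  1  1  1  1
  row 2: 1  1  1  2  2  2  2  2
  row 3: 1  1  1  2  3  3  3  3
  row 4: 1  2  2  3  4  4  4  4
  row 5: 1  2  2  3  4  4  5  5
  row 6: 1  2  2  3  4  5  6  6
  row 7: 1  2  3  4  5  6  7  7
  row 8: 1  2  3  4  5  6  7  8

hence w(1..8) = (1, 4, 5, 2, 7, 6, 3, 8).

Fulton essential set (3 of the 7 Rothe cells):

[(3, 3, 1), (5, 6, 4), (6, 3, 2)]


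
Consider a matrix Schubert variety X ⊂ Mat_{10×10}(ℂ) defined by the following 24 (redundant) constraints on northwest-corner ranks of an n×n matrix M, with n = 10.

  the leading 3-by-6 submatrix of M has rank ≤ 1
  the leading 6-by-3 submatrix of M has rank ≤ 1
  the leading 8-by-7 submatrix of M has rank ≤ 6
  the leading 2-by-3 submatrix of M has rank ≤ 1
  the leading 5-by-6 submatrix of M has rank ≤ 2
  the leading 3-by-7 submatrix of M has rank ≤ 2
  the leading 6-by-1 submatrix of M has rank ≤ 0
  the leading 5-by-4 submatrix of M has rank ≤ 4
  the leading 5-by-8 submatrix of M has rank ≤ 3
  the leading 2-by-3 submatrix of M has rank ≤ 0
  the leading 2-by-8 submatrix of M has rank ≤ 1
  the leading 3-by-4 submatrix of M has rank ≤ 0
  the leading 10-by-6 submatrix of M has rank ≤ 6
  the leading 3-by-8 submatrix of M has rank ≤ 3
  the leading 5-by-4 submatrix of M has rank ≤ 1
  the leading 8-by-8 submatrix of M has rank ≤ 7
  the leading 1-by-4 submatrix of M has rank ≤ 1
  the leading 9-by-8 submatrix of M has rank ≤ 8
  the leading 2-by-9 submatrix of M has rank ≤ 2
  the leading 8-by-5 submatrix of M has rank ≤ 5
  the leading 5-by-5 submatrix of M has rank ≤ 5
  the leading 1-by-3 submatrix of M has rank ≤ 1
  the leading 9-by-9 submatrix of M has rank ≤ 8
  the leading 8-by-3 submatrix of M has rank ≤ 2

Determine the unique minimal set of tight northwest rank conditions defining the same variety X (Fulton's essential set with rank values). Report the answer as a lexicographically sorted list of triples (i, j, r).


Computing R[i][j] = min implied NW-rank bound (n=10, 24 conditions):

  row 1: 0, 0, 0, 0, 1, 1, 1, 1, 1, 1
  row 2: 0, 0, 0, 0, 1, 1, 1, 1, 2, 2
  row 3: 0, 0, 0, 0, 1, 1, 2, 2, 3, 3
  row 4: 0, 1, 1, 1, 2, 2, 3, 3, 4, 4
  row 5: 0, 1, 1, 1, 2, 2, 3, 3, 4, 5
  row 6: 0, 1, 1, 2, 3, 3, 4, 4, 5, 6
  row 7: 1, 2, 2, 3, 4, 4, 5, 5, 6, 7
  row 8: 1, 2, 2, 3, 4, 5, 6, 6, 7, 8
  row 9: 1, 2, 3, 4, 5, 6, 7, 7, 8, 9
  row 10: 1, 2, 3, 4, 5, 6, 7, 8, 9, 10

reading off 1-entries of Δ²R: w = (5, 9, 7, 2, 10, 4, 1, 6, 3, 8).

|D(w)|=25, |Ess(w)|=9:

[(2, 8, 1), (3, 4, 0), (3, 6, 1), (5, 4, 1), (5, 6, 2), (5, 8, 3), (6, 1, 0), (6, 3, 1), (8, 3, 2)]


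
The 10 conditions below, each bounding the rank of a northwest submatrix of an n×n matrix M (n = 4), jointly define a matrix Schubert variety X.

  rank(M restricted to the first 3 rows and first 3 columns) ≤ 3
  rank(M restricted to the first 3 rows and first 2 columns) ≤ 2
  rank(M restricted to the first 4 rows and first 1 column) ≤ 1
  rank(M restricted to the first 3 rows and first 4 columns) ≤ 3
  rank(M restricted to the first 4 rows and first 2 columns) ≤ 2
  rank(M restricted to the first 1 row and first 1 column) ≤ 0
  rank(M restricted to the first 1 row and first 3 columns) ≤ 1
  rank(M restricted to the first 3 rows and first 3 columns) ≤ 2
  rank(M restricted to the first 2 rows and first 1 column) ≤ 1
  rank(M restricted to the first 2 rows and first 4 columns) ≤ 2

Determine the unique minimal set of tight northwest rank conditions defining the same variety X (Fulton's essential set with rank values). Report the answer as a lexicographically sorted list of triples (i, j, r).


Propagating the 10 rank bounds to every northwest block:

  R[1]: 0  1  1  1
  R[2]: 1  2  2  2
  R[3]: 1  2  2  3
  R[4]: 1  2  3  4

second differences of R give the permutation w = (2, 1, 4, 3).

|D(w)|=2, |Ess(w)|=2:

[(1, 1, 0), (3, 3, 2)]


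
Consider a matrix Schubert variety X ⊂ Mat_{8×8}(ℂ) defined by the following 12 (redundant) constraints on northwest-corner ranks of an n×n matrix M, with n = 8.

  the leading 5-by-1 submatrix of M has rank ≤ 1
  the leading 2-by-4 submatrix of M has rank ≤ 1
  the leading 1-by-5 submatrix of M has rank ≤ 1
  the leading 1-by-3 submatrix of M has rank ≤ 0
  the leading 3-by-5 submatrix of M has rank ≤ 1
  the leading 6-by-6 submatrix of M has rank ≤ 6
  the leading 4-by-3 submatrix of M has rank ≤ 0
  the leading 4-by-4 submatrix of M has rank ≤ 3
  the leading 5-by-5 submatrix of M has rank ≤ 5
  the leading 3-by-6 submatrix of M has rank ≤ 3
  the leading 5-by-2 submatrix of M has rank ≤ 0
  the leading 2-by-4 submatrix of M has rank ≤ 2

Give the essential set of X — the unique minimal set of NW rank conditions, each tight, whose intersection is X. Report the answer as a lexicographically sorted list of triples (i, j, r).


Computing R[i][j] = min implied NW-rank bound (n=8, 12 conditions):

  row 1: 0, 0, 0, 1, 1, 1, 1, 1
  row 2: 0, 0, 0, 1, 1, 2, 2, 2
  row 3: 0, 0, 0, 1, 1, 2, 3, 3
  row 4: 0, 0, 0, 1, 2, 3, 4, 4
  row 5: 0, 0, 1, 2, 3, 4, 5, 5
  row 6: 1, 1, 2, 3, 4, 5, 6, 6
  row 7: 1, 2, 3, 4, 5, 6, 7, 7
  row 8: 1, 2, 3, 4, 5, 6, 7, 8

second differences of R give the permutation w = (4, 6, 7, 5, 3, 1, 2, 8).

|D(w)|=16, |Ess(w)|=3:

[(3, 5, 1), (4, 3, 0), (5, 2, 0)]


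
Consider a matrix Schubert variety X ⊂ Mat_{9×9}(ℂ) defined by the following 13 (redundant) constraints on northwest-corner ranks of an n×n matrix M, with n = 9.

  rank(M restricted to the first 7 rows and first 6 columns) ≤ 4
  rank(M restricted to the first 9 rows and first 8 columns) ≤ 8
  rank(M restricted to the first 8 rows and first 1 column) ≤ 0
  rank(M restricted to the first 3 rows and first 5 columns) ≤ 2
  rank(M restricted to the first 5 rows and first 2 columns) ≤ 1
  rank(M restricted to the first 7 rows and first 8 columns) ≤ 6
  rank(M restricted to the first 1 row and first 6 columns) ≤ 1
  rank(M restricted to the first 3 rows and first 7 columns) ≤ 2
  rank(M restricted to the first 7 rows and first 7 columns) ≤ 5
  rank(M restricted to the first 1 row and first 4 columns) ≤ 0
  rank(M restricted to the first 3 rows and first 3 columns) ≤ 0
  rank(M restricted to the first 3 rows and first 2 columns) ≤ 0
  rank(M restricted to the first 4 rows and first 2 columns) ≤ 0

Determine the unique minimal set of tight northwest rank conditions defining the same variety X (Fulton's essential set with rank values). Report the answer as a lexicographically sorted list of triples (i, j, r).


Computing R[i][j] = min implied NW-rank bound (n=9, 13 conditions):

  row 1: 0  0  0  0  1  1  1  1  1
  row 2: 0  0  0  1  2  2  2  2  2
  row 3: 0  0  0  1  2  2  2  3  3
  row 4: 0  0  1  2  3  3  3  4  4
  row 5: 0  1  2  3  4  4  4  5  5
  row 6: 0  1  2  3  4  4  5  6  6
  row 7: 0  1  2  3  4  4  5  6  7
  row 8: 0  1  2  3  4  5  6  7  8
  row 9: 1  2  3  4  5  6  7  8  9

giving w = (5, 4, 8, 3, 2, 7, 9, 6, 1) via Δ²R.

ℓ(w)=20; the 6 essential cells (i,j,r):

[(1, 4, 0), (3, 3, 0), (3, 7, 2), (4, 2, 0), (7, 6, 4), (8, 1, 0)]


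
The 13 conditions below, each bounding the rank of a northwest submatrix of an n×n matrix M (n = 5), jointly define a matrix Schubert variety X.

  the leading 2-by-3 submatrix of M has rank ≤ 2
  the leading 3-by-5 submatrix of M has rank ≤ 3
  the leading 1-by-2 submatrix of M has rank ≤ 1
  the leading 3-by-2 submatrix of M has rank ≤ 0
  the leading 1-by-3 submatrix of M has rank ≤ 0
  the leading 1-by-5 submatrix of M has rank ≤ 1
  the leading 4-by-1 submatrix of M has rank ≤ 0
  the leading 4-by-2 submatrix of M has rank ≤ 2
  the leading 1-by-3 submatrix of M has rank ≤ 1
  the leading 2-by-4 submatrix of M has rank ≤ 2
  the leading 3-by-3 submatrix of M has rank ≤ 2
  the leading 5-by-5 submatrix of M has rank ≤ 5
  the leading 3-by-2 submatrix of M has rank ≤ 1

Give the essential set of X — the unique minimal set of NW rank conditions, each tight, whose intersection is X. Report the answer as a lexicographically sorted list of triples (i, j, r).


Rank table r_w(5×5) implied by the 13 constraints:

  row 1: 0, 0, 0, 1, 1
  row 2: 0, 0, 1, 2, 2
  row 3: 0, 0, 1, 2, 3
  row 4: 0, 1, 2, 3, 4
  row 5: 1, 2, 3, 4, 5

giving w = (4, 3, 5, 2, 1) via Δ²R.

|D(w)|=8, |Ess(w)|=3:

[(1, 3, 0), (3, 2, 0), (4, 1, 0)]


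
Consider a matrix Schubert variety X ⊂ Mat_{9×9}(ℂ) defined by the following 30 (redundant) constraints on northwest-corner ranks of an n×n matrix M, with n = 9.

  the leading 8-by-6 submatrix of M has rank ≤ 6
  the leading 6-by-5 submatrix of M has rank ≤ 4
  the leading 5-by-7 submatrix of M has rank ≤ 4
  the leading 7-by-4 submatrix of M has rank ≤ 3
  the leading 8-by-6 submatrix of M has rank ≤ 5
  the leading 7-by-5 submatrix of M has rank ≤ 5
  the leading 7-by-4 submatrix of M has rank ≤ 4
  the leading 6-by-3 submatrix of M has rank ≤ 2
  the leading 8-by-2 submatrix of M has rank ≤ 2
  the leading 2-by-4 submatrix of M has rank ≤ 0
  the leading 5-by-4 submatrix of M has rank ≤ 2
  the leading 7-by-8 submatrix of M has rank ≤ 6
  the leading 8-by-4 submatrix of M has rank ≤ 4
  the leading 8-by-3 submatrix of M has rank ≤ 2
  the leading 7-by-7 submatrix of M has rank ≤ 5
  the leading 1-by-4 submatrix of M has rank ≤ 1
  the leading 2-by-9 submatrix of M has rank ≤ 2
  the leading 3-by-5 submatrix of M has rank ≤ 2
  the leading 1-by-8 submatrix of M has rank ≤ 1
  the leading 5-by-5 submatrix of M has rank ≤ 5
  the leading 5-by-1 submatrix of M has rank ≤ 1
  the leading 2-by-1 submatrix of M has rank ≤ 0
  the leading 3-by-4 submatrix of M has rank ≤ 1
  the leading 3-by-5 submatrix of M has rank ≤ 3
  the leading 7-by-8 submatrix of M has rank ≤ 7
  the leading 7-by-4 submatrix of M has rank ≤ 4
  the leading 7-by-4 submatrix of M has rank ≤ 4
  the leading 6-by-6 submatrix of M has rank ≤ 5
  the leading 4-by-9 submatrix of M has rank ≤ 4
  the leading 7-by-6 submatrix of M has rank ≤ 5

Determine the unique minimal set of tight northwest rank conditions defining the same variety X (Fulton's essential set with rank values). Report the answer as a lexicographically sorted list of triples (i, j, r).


Propagating the 30 rank bounds to every northwest block:

  i=1: 0 | 0 | 0 | 0 | 1 | 1 | 1 | 1 | 1
  i=2: 0 | 0 | 0 | 0 | 1 | 2 | 2 | 2 | 2
  i=3: 1 | 1 | 1 | 1 | 2 | 3 | 3 | 3 | 3
  i=4: 1 | 2 | 2 | 2 | 3 | 4 | 4 | 4 | 4
  i=5: 1 | 2 | 2 | 2 | 3 | 4 | 4 | 5 | 5
  i=6: 1 | 2 | 2 | 3 | 4 | 5 | 5 | 6 | 6
  i=7: 1 | 2 | 2 | 3 | 4 | 5 | 5 | 6 | 7
  i=8: 1 | 2 | 2 | 3 | 4 | 5 | 6 | 7 | 8
  i=9: 1 | 2 | 3 | 4 | 5 | 6 | 7 | 8 | 9

so w = (5, 6, 1, 2, 8, 4, 9, 7, 3).

|D(w)|=15, |Ess(w)|=5:

[(2, 4, 0), (5, 4, 2), (5, 7, 4), (7, 7, 5), (8, 3, 2)]


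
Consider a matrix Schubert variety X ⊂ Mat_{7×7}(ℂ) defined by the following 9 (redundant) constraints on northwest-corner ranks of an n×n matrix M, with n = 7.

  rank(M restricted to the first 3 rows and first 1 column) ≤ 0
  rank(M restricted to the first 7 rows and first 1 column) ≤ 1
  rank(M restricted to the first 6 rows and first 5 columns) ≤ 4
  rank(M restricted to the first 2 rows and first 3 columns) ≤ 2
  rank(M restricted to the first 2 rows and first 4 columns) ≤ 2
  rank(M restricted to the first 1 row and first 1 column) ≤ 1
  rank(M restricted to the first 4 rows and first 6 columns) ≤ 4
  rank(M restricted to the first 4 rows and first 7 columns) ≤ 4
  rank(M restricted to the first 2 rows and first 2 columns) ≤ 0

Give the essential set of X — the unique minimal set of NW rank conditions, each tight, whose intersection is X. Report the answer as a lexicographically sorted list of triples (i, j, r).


Reconstructing r_w from the 9 given conditions:

  i=1: 0 0 1 1 1 1 1
  i=2: 0 0 1 2 2 2 2
  i=3: 0 1 2 3 3 3 3
  i=4: 1 2 3 4 4 4 4
  i=5: 1 2 3 4 4 5 5
  i=6: 1 2 3 4 4 5 6
  i=7: 1 2 3 4 5 6 7

the unique w with this rank table is (3, 4, 2, 1, 6, 7, 5).

D(w) has 7 cells with 3 SE-corners; essential set:

[(2, 2, 0), (3, 1, 0), (6, 5, 4)]


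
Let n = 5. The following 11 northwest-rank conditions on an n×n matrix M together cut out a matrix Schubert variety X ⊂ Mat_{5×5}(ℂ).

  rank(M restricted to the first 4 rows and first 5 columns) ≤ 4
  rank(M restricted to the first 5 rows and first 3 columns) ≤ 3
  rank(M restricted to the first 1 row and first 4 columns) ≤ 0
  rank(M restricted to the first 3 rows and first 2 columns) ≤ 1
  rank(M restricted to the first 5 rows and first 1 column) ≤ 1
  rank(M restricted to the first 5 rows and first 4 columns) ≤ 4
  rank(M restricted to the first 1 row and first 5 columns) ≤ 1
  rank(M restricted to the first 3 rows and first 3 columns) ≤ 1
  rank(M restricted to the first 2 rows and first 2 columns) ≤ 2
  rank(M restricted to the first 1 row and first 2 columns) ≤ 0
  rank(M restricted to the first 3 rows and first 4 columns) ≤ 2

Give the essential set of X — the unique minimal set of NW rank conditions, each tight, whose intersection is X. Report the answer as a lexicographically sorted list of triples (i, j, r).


The tightest implied rank at each (i,j), from the 11 conditions:

  i=1: 0 | 0 | 0 | 0 | 1
  i=2: 1 | 1 | 1 | 1 | 2
  i=3: 1 | 1 | 1 | 2 | 3
  i=4: 1 | 2 | 2 | 3 | 4
  i=5: 1 | 2 | 3 | 4 | 5

the unique w with this rank table is (5, 1, 4, 2, 3).

2 SE-corners of the 6-cell Rothe diagram give Ess(w):

[(1, 4, 0), (3, 3, 1)]


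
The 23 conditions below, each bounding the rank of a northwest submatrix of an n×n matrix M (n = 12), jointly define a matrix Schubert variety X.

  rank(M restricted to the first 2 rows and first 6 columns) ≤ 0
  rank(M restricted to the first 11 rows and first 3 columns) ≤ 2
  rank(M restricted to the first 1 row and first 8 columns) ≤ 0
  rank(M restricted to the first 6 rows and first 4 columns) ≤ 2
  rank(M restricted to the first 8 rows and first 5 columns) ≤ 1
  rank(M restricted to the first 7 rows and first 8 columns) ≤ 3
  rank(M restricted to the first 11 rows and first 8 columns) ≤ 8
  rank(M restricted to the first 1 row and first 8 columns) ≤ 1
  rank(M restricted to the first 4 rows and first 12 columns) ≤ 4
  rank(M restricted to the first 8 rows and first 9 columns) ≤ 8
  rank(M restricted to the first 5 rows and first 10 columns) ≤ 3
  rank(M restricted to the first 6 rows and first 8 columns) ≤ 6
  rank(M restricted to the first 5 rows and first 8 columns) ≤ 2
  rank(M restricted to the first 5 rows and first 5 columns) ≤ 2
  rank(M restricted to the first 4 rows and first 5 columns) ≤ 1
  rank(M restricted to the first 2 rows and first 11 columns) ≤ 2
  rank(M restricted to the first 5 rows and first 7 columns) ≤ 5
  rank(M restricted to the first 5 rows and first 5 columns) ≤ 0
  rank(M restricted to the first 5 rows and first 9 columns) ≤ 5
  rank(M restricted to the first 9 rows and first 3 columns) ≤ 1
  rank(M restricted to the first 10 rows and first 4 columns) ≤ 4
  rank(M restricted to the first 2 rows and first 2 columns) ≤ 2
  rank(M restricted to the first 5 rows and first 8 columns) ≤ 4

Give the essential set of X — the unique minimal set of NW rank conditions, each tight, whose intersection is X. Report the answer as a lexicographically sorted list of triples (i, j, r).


Computing R[i][j] = min implied NW-rank bound (n=12, 23 conditions):

  row 1: 0 | 0 | 0 | 0 | 0 | 0 | 0 | 0 | 1 | 1 | 1 | 1
  row 2: 0 | 0 | 0 | 0 | 0 | 0 | 1 | 1 | 2 | 2 | 2 | 2
  row 3: 0 | 0 | 0 | 0 | 0 | 1 | 2 | 2 | 3 | 3 | 3 | 3
  row 4: 0 | 0 | 0 | 0 | 0 | 1 | 2 | 2 | 3 | 3 | 4 | 4
  row 5: 0 | 0 | 0 | 0 | 0 | 1 | 2 | 2 | 3 | 3 | 4 | 5
  row 6: 1 | 1 | 1 | 1 | 1 | 2 | 3 | 3 | 4 | 4 | 5 | 6
  row 7: 1 | 1 | 1 | 1 | 1 | 2 | 3 | 3 | 4 | 5 | 6 | 7
  row 8: 1 | 1 | 1 | 1 | 1 | 2 | 3 | 4 | 5 | 6 | 7 | 8
  row 9: 1 | 1 | 1 | 2 | 2 | 3 | 4 | 5 | 6 | 7 | 8 | 9
  row 10: 1 | 2 | 2 | 3 | 3 | 4 | 5 | 6 | 7 | 8 | 9 | 10
  row 11: 1 | 2 | 2 | 3 | 4 | 5 | 6 | 7 | 8 | 9 | 10 | 11
  row 12: 1 | 2 | 3 | 4 | 5 | 6 | 7 | 8 | 9 | 10 | 11 | 12

the unique w with this rank table is (9, 7, 6, 11, 12, 1, 10, 8, 4, 2, 5, 3).

Fulton essential set (9 of the 45 Rothe cells):

[(1, 8, 0), (2, 6, 0), (5, 5, 0), (5, 8, 2), (5, 10, 3), (7, 8, 3), (8, 5, 1), (9, 3, 1), (11, 3, 2)]


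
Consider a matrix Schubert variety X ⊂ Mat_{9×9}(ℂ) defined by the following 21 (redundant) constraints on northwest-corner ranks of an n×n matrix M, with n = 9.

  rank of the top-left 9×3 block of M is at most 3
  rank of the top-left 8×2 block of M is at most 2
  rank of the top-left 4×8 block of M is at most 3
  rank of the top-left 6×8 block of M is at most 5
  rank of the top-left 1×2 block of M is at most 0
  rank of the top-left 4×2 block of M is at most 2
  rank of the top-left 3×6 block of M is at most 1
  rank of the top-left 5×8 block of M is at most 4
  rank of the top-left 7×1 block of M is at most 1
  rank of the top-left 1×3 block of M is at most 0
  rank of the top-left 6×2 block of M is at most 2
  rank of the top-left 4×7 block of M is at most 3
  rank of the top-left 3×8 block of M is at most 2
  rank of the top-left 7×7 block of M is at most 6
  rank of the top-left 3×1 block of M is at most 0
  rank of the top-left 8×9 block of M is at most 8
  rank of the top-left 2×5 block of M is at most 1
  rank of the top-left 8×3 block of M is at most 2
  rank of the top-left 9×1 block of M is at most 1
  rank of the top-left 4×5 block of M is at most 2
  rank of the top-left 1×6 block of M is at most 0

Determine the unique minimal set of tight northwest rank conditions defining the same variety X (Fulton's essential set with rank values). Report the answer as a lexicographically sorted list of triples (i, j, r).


Rank table r_w(9×9) implied by the 21 constraints:

  R[1]: 0  0  0  0  0  0  1  1  1
  R[2]: 0  1  1  1  1  1  2  2  2
  R[3]: 0  1  1  1  1  1  2  2  3
  R[4]: 1  2  2  2  2  2  3  3  4
  R[5]: 1  2  2  3  3  3  4  4  5
  R[6]: 1  2  2  3  4  4  5  5  6
  R[7]: 1  2  2  3  4  5  6  6  7
  R[8]: 1  2  2  3  4  5  6  7  8
  R[9]: 1  2  3  4  5  6  7  8  9

second differences of R give the permutation w = (7, 2, 9, 1, 4, 5, 6, 8, 3).

ℓ(w)=17; the 5 essential cells (i,j,r):

[(1, 6, 0), (3, 1, 0), (3, 6, 1), (3, 8, 2), (8, 3, 2)]
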